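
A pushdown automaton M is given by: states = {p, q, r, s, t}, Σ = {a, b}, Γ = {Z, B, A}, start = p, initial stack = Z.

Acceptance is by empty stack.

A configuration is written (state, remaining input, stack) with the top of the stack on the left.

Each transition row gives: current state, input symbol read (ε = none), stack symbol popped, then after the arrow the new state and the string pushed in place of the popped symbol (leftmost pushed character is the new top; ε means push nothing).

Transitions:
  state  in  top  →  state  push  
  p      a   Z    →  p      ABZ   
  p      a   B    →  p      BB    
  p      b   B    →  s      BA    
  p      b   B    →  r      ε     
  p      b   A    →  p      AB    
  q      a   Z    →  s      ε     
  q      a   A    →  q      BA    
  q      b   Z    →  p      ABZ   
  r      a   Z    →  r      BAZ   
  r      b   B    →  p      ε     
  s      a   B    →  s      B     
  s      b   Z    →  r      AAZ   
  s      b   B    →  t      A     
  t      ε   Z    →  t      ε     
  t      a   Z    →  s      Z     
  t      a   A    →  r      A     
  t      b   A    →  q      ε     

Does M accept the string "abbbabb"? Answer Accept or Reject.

No computation consumes all input and empties the stack.

Reject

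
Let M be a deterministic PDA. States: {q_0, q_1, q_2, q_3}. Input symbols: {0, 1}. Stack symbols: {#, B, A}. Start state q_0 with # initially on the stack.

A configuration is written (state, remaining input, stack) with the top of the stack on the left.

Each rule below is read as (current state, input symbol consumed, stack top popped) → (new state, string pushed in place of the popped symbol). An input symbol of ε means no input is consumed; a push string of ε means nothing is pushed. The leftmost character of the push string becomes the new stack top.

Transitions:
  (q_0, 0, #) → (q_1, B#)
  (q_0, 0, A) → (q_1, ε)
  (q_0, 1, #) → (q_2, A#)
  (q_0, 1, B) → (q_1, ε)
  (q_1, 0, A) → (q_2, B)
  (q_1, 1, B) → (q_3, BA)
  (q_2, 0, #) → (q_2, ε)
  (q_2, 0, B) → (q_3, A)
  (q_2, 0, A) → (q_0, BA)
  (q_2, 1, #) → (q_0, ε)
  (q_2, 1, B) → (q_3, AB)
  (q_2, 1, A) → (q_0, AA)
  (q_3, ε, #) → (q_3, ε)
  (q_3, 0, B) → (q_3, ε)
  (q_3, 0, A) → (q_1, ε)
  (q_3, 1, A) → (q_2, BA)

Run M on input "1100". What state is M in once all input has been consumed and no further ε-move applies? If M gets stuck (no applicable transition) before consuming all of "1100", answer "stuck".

q_2

(q_0, 1100, #)
  read 1, top #: go to q_2, push A# → (q_2, 100, A#)
  read 1, top A: go to q_0, push AA → (q_0, 00, AA#)
  read 0, top A: go to q_1, push ε → (q_1, 0, A#)
  read 0, top A: go to q_2, push B → (q_2, ε, B#)
All input consumed; M is in state q_2.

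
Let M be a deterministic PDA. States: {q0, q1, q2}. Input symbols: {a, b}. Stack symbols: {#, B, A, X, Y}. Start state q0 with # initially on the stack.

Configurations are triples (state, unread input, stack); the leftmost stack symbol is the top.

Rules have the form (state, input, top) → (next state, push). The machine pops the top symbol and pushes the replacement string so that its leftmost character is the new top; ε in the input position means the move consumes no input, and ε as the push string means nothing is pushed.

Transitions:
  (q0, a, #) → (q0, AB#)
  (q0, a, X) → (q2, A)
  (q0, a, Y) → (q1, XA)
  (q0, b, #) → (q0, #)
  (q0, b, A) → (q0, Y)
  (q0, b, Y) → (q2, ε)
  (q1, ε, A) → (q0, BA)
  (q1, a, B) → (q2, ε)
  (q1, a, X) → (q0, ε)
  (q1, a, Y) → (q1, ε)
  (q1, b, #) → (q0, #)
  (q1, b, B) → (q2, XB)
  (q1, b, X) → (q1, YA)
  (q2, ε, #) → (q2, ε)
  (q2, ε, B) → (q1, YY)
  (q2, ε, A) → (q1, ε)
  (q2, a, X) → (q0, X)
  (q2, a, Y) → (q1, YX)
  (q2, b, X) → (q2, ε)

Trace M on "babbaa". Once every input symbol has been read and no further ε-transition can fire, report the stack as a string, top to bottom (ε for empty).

#

(q0, babbaa, #)
  read b, top #: go to q0, push # → (q0, abbaa, #)
  read a, top #: go to q0, push AB# → (q0, bbaa, AB#)
  read b, top A: go to q0, push Y → (q0, baa, YB#)
  read b, top Y: go to q2, push ε → (q2, aa, B#)
  ε-move, top B: go to q1, push YY → (q1, aa, YY#)
  read a, top Y: go to q1, push ε → (q1, a, Y#)
  read a, top Y: go to q1, push ε → (q1, ε, #)
All input consumed in state q1 with stack #.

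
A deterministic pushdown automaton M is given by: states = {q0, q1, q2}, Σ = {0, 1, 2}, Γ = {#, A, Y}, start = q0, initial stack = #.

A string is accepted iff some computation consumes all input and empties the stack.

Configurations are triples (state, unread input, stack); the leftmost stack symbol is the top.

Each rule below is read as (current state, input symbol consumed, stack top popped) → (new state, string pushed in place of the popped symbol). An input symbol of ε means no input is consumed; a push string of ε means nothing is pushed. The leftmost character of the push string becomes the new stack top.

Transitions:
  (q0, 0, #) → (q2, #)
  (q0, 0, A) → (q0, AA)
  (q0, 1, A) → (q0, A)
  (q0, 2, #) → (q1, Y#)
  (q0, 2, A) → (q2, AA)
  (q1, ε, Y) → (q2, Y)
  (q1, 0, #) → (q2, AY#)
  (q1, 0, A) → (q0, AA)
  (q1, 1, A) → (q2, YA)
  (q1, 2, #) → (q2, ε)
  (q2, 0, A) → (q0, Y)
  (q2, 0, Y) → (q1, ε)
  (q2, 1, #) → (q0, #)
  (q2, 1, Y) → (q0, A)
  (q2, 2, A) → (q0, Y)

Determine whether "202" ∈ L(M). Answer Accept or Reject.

Accept

(q0, 202, #) ⊢ (q1, 02, Y#) ⊢ (q2, 02, Y#) ⊢ (q1, 2, #) ⊢ (q2, ε, ε)
All input consumed and the stack is empty.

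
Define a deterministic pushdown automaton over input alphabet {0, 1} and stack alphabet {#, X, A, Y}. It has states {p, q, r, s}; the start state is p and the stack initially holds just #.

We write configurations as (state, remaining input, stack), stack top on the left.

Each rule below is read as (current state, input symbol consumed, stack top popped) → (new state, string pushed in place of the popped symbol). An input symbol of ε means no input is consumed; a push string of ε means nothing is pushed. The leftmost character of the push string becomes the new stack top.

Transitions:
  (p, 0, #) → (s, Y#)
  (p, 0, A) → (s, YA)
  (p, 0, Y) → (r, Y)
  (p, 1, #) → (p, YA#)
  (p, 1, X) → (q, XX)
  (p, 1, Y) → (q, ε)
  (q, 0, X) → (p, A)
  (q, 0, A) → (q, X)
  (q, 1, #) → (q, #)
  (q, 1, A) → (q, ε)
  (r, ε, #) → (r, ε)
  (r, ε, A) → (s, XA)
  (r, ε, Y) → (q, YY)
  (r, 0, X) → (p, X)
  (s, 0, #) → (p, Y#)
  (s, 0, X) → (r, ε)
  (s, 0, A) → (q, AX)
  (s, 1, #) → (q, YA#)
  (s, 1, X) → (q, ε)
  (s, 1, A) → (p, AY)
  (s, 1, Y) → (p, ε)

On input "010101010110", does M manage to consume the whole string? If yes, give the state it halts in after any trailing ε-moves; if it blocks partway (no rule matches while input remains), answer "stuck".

q

(p, 010101010110, #)
  read 0, top #: go to s, push Y# → (s, 10101010110, Y#)
  read 1, top Y: go to p, push ε → (p, 0101010110, #)
  read 0, top #: go to s, push Y# → (s, 101010110, Y#)
  read 1, top Y: go to p, push ε → (p, 01010110, #)
  read 0, top #: go to s, push Y# → (s, 1010110, Y#)
  read 1, top Y: go to p, push ε → (p, 010110, #)
  read 0, top #: go to s, push Y# → (s, 10110, Y#)
  read 1, top Y: go to p, push ε → (p, 0110, #)
  read 0, top #: go to s, push Y# → (s, 110, Y#)
  read 1, top Y: go to p, push ε → (p, 10, #)
  read 1, top #: go to p, push YA# → (p, 0, YA#)
  read 0, top Y: go to r, push Y → (r, ε, YA#)
  ε-move, top Y: go to q, push YY → (q, ε, YYA#)
All input consumed; M is in state q.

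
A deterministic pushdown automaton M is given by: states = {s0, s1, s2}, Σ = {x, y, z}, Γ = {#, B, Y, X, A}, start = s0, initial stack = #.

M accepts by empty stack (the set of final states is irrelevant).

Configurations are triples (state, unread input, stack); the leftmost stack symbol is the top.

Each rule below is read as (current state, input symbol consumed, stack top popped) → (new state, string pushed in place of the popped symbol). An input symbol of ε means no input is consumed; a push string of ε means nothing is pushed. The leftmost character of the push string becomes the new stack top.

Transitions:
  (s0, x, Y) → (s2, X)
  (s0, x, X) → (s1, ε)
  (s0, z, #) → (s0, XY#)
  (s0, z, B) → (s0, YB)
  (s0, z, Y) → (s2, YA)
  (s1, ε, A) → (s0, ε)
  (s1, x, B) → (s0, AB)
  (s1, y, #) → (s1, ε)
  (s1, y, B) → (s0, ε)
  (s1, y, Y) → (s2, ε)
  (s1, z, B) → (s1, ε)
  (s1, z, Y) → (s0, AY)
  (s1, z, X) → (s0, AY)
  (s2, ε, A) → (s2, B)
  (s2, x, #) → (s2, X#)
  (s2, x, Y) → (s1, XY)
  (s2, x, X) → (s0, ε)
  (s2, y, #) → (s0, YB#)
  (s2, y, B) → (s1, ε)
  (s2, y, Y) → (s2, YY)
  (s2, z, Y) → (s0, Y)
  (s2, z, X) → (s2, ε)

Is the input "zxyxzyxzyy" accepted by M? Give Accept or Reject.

Accept

(s0, zxyxzyxzyy, #) ⊢ (s0, xyxzyxzyy, XY#) ⊢ (s1, yxzyxzyy, Y#) ⊢ (s2, xzyxzyy, #) ⊢ (s2, zyxzyy, X#) ⊢ (s2, yxzyy, #) ⊢ (s0, xzyy, YB#) ⊢ (s2, zyy, XB#) ⊢ (s2, yy, B#) ⊢ (s1, y, #) ⊢ (s1, ε, ε)
All input consumed and the stack is empty.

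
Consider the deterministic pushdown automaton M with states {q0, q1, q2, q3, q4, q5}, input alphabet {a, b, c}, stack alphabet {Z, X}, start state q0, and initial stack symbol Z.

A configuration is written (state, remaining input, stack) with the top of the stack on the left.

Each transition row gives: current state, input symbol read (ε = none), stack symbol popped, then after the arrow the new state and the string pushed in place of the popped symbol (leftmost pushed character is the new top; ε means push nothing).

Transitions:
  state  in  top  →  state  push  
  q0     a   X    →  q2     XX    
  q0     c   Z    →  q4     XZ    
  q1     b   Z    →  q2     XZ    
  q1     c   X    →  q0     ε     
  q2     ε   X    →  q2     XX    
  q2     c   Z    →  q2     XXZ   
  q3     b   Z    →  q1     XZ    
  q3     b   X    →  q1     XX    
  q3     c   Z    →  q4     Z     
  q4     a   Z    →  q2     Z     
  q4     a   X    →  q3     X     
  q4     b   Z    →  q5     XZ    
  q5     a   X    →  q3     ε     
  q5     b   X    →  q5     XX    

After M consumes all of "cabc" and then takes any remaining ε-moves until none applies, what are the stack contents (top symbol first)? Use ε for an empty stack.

XZ

(q0, cabc, Z)
  read c, top Z: go to q4, push XZ → (q4, abc, XZ)
  read a, top X: go to q3, push X → (q3, bc, XZ)
  read b, top X: go to q1, push XX → (q1, c, XXZ)
  read c, top X: go to q0, push ε → (q0, ε, XZ)
All input consumed in state q0 with stack XZ.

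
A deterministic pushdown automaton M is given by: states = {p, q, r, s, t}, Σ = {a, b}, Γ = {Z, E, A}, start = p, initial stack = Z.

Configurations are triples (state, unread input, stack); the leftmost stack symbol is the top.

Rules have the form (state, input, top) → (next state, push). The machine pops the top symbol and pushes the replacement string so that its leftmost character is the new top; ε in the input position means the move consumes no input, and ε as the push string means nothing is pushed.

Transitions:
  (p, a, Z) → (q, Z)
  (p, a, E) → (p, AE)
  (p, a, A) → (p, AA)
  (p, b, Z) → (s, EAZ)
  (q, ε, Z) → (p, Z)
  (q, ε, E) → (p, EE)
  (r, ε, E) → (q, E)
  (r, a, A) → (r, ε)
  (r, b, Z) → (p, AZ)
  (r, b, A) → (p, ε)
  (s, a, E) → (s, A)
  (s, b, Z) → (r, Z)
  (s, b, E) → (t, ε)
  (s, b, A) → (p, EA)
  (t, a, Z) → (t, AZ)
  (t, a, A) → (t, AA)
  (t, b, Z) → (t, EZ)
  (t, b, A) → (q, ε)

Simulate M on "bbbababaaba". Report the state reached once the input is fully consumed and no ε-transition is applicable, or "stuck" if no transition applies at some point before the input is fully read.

stuck

(p, bbbababaaba, Z)
  read b, top Z: go to s, push EAZ → (s, bbababaaba, EAZ)
  read b, top E: go to t, push ε → (t, bababaaba, AZ)
  read b, top A: go to q, push ε → (q, ababaaba, Z)
  ε-move, top Z: go to p, push Z → (p, ababaaba, Z)
  read a, top Z: go to q, push Z → (q, babaaba, Z)
  ε-move, top Z: go to p, push Z → (p, babaaba, Z)
  read b, top Z: go to s, push EAZ → (s, abaaba, EAZ)
  read a, top E: go to s, push A → (s, baaba, AAZ)
  read b, top A: go to p, push EA → (p, aaba, EAAZ)
  read a, top E: go to p, push AE → (p, aba, AEAAZ)
  read a, top A: go to p, push AA → (p, ba, AAEAAZ)
No transition for (p, b, top A); M blocks with input ba remaining.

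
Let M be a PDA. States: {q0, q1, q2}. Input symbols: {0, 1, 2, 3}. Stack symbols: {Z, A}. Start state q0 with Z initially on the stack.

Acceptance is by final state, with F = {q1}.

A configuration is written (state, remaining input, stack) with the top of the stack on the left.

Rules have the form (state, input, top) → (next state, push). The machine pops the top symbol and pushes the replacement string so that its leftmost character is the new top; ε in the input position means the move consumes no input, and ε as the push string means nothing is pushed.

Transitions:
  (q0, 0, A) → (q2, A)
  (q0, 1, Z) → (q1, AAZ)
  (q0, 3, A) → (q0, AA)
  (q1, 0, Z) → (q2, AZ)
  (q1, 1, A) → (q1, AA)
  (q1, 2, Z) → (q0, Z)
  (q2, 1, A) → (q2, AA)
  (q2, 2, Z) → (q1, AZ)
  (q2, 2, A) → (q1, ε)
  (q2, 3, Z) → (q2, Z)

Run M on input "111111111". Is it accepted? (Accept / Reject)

One accepting computation: (q0, 111111111, Z) ⊢ (q1, 11111111, AAZ) ⊢ (q1, 1111111, AAAZ) ⊢ (q1, 111111, AAAAZ) ⊢ (q1, 11111, AAAAAZ) ⊢ (q1, 1111, AAAAAAZ) ⊢ (q1, 111, AAAAAAAZ) ⊢ (q1, 11, AAAAAAAAZ) ⊢ (q1, 1, AAAAAAAAAZ) ⊢ (q1, ε, AAAAAAAAAAZ)
All input consumed and state q1 ∈ F.

Accept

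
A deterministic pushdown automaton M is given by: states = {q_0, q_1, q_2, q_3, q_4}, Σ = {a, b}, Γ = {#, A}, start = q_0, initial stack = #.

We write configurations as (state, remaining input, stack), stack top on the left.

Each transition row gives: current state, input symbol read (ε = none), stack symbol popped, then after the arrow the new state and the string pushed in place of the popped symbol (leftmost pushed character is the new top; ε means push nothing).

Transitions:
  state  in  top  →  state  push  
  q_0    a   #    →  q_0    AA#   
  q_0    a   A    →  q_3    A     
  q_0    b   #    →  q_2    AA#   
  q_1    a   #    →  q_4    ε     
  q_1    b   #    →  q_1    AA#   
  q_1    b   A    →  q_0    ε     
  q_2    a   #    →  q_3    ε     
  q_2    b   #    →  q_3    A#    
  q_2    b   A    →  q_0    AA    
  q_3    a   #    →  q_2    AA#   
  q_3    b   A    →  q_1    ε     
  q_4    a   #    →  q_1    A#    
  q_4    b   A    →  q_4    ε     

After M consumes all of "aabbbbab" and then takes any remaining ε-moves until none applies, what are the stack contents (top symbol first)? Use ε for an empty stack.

AA#

(q_0, aabbbbab, #) ⊢ (q_0, abbbbab, AA#) ⊢ (q_3, bbbbab, AA#) ⊢ (q_1, bbbab, A#) ⊢ (q_0, bbab, #) ⊢ (q_2, bab, AA#) ⊢ (q_0, ab, AAA#) ⊢ (q_3, b, AAA#) ⊢ (q_1, ε, AA#)
All input consumed in state q_1 with stack AA#.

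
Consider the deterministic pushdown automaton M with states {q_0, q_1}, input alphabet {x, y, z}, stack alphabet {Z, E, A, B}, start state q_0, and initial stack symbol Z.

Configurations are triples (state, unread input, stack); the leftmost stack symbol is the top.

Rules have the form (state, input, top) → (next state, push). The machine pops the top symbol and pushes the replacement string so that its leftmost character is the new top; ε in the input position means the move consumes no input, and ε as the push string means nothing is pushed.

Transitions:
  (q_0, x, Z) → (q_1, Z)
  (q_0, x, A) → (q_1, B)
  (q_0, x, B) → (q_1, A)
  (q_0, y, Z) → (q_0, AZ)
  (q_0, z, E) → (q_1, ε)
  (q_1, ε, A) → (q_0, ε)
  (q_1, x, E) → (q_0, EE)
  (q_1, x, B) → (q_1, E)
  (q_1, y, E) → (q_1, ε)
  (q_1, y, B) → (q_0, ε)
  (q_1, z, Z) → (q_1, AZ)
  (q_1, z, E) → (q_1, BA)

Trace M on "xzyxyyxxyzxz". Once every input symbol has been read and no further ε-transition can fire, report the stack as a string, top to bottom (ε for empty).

Z

(q_0, xzyxyyxxyzxz, Z)
  read x, top Z: go to q_1, push Z → (q_1, zyxyyxxyzxz, Z)
  read z, top Z: go to q_1, push AZ → (q_1, yxyyxxyzxz, AZ)
  ε-move, top A: go to q_0, push ε → (q_0, yxyyxxyzxz, Z)
  read y, top Z: go to q_0, push AZ → (q_0, xyyxxyzxz, AZ)
  read x, top A: go to q_1, push B → (q_1, yyxxyzxz, BZ)
  read y, top B: go to q_0, push ε → (q_0, yxxyzxz, Z)
  read y, top Z: go to q_0, push AZ → (q_0, xxyzxz, AZ)
  read x, top A: go to q_1, push B → (q_1, xyzxz, BZ)
  read x, top B: go to q_1, push E → (q_1, yzxz, EZ)
  read y, top E: go to q_1, push ε → (q_1, zxz, Z)
  read z, top Z: go to q_1, push AZ → (q_1, xz, AZ)
  ε-move, top A: go to q_0, push ε → (q_0, xz, Z)
  read x, top Z: go to q_1, push Z → (q_1, z, Z)
  read z, top Z: go to q_1, push AZ → (q_1, ε, AZ)
  ε-move, top A: go to q_0, push ε → (q_0, ε, Z)
All input consumed in state q_0 with stack Z.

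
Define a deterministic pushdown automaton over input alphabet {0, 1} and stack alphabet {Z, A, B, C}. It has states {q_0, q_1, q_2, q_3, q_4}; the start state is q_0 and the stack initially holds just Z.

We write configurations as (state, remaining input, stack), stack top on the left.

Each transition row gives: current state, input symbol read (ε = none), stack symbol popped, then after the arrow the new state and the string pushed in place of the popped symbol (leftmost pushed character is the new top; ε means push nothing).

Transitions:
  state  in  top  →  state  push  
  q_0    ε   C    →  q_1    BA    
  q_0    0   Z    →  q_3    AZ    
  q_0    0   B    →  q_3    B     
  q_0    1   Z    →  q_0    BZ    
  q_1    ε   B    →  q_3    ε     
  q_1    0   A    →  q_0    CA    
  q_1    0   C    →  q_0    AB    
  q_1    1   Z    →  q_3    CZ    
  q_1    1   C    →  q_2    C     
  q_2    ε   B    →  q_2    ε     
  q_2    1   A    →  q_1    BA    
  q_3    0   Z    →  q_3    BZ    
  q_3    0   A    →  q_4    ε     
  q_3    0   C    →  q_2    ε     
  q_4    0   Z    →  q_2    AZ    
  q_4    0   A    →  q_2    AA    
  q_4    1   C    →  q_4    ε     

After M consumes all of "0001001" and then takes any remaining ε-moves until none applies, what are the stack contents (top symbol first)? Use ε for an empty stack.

AZ

(q_0, 0001001, Z)
  read 0, top Z: go to q_3, push AZ → (q_3, 001001, AZ)
  read 0, top A: go to q_4, push ε → (q_4, 01001, Z)
  read 0, top Z: go to q_2, push AZ → (q_2, 1001, AZ)
  read 1, top A: go to q_1, push BA → (q_1, 001, BAZ)
  ε-move, top B: go to q_3, push ε → (q_3, 001, AZ)
  read 0, top A: go to q_4, push ε → (q_4, 01, Z)
  read 0, top Z: go to q_2, push AZ → (q_2, 1, AZ)
  read 1, top A: go to q_1, push BA → (q_1, ε, BAZ)
  ε-move, top B: go to q_3, push ε → (q_3, ε, AZ)
All input consumed in state q_3 with stack AZ.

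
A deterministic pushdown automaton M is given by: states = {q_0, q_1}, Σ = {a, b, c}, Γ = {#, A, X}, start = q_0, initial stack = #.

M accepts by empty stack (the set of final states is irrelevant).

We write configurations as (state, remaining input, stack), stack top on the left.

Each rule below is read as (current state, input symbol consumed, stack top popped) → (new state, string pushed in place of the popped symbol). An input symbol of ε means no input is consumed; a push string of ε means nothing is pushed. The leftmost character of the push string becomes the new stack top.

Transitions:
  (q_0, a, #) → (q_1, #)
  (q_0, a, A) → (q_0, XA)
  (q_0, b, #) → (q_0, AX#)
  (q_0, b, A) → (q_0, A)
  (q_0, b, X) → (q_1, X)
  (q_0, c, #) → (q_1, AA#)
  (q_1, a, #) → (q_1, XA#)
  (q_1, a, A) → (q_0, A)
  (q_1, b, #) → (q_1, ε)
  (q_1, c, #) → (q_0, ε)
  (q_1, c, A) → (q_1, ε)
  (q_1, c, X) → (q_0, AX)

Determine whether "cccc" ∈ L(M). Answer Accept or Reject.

(q_0, cccc, #) ⊢ (q_1, ccc, AA#) ⊢ (q_1, cc, A#) ⊢ (q_1, c, #) ⊢ (q_0, ε, ε)
All input consumed and the stack is empty.

Accept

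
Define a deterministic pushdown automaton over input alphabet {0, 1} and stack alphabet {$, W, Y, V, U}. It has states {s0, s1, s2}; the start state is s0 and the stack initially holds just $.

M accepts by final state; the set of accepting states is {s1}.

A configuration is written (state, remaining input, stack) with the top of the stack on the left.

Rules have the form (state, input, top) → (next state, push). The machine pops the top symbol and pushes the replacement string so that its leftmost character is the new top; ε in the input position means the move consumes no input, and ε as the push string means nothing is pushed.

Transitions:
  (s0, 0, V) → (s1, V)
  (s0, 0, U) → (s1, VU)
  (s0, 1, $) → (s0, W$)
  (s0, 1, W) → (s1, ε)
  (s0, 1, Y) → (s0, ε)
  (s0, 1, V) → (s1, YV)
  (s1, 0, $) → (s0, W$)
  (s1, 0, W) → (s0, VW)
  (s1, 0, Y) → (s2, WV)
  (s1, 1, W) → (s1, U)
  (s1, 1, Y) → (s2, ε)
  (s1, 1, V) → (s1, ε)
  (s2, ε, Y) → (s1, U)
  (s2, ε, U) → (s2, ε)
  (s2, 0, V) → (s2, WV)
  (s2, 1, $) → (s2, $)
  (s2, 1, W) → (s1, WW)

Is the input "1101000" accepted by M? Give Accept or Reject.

Reject

(s0, 1101000, $)
  read 1, top $: go to s0, push W$ → (s0, 101000, W$)
  read 1, top W: go to s1, push ε → (s1, 01000, $)
  read 0, top $: go to s0, push W$ → (s0, 1000, W$)
  read 1, top W: go to s1, push ε → (s1, 000, $)
  read 0, top $: go to s0, push W$ → (s0, 00, W$)
No transition applies at (s0, 00, W$); input not fully consumed.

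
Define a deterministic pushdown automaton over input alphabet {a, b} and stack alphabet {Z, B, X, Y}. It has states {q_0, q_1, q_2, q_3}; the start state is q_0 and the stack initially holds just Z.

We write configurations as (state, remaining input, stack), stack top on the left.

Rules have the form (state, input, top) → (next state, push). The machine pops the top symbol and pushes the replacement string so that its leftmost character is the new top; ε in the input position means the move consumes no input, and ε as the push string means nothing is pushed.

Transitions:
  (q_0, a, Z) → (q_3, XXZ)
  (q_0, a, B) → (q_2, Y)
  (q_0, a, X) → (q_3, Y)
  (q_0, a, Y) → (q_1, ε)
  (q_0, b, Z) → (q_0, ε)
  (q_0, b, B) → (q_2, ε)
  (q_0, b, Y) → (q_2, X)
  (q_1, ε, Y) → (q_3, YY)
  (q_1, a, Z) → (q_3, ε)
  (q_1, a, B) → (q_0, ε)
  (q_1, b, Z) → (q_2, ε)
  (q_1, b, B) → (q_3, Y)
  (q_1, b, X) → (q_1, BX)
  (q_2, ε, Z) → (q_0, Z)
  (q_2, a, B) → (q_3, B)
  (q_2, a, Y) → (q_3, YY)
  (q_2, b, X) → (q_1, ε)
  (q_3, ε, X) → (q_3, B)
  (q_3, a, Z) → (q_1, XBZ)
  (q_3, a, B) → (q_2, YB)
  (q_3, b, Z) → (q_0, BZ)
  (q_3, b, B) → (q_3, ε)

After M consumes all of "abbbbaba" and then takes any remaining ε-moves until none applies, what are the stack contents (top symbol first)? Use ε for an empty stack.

YBZ

(q_0, abbbbaba, Z) ⊢ (q_3, bbbbaba, XXZ) ⊢ (q_3, bbbbaba, BXZ) ⊢ (q_3, bbbaba, XZ) ⊢ (q_3, bbbaba, BZ) ⊢ (q_3, bbaba, Z) ⊢ (q_0, baba, BZ) ⊢ (q_2, aba, Z) ⊢ (q_0, aba, Z) ⊢ (q_3, ba, XXZ) ⊢ (q_3, ba, BXZ) ⊢ (q_3, a, XZ) ⊢ (q_3, a, BZ) ⊢ (q_2, ε, YBZ)
All input consumed in state q_2 with stack YBZ.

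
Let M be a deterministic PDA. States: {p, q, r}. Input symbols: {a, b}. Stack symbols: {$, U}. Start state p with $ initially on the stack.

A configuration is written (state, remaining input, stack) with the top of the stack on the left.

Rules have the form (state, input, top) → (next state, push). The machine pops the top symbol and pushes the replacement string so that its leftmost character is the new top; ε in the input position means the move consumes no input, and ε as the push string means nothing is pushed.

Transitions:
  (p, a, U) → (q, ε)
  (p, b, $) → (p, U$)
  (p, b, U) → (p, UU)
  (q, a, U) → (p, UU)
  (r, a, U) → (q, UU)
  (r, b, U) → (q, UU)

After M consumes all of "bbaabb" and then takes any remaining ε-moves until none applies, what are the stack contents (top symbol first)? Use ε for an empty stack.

UUUU$

(p, bbaabb, $)
  read b, top $: go to p, push U$ → (p, baabb, U$)
  read b, top U: go to p, push UU → (p, aabb, UU$)
  read a, top U: go to q, push ε → (q, abb, U$)
  read a, top U: go to p, push UU → (p, bb, UU$)
  read b, top U: go to p, push UU → (p, b, UUU$)
  read b, top U: go to p, push UU → (p, ε, UUUU$)
All input consumed in state p with stack UUUU$.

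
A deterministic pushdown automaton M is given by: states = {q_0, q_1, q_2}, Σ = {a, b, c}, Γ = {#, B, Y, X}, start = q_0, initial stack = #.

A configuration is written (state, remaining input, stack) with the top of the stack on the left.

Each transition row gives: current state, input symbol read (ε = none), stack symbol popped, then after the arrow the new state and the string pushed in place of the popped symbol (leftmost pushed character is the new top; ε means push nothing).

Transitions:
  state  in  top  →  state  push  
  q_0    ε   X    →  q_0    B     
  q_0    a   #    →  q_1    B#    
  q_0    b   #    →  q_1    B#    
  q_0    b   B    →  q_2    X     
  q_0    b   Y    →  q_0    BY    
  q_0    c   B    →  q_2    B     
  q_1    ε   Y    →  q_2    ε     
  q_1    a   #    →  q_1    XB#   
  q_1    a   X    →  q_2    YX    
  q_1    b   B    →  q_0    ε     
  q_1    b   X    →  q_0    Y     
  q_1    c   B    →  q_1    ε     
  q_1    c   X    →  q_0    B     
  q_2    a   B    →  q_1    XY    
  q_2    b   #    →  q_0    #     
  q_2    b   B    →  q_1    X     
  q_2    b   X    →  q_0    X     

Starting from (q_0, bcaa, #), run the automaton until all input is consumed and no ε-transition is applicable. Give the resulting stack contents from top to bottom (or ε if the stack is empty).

(q_0, bcaa, #)
  read b, top #: go to q_1, push B# → (q_1, caa, B#)
  read c, top B: go to q_1, push ε → (q_1, aa, #)
  read a, top #: go to q_1, push XB# → (q_1, a, XB#)
  read a, top X: go to q_2, push YX → (q_2, ε, YXB#)
All input consumed in state q_2 with stack YXB#.

YXB#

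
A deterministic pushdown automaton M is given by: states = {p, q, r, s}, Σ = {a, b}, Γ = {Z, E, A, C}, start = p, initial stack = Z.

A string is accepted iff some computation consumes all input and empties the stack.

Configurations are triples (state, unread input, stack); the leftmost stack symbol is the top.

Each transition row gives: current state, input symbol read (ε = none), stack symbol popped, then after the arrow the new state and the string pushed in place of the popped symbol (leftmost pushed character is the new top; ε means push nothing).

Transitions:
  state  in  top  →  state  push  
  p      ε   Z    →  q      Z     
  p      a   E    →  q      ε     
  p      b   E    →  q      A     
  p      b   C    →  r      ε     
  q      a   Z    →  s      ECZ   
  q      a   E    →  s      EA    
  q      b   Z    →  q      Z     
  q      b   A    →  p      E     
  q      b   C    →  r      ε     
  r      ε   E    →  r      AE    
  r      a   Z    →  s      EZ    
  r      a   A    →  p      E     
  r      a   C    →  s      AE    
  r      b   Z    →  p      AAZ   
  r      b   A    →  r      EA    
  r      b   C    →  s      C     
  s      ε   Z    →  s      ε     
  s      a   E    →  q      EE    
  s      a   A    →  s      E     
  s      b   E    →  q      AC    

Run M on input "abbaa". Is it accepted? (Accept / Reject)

(p, abbaa, Z)
  ε-move, top Z: go to q, push Z → (q, abbaa, Z)
  read a, top Z: go to s, push ECZ → (s, bbaa, ECZ)
  read b, top E: go to q, push AC → (q, baa, ACCZ)
  read b, top A: go to p, push E → (p, aa, ECCZ)
  read a, top E: go to q, push ε → (q, a, CCZ)
No transition applies at (q, a, CCZ); input not fully consumed.

Reject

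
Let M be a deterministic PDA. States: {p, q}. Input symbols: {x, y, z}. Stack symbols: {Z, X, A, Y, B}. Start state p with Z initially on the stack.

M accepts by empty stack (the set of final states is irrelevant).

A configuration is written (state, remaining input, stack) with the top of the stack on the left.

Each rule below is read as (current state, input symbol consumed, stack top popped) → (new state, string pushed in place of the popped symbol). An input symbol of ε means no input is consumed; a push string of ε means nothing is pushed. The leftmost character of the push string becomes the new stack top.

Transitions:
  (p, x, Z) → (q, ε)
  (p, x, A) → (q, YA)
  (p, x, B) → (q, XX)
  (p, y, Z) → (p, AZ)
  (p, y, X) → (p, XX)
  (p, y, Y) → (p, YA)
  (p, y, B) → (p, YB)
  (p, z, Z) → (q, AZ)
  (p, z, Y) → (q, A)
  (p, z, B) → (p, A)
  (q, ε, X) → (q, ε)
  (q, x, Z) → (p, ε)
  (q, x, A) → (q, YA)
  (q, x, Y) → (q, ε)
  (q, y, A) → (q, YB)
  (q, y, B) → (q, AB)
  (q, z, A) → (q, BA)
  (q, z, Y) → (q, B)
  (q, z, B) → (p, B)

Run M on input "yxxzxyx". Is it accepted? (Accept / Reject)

(p, yxxzxyx, Z)
  read y, top Z: go to p, push AZ → (p, xxzxyx, AZ)
  read x, top A: go to q, push YA → (q, xzxyx, YAZ)
  read x, top Y: go to q, push ε → (q, zxyx, AZ)
  read z, top A: go to q, push BA → (q, xyx, BAZ)
No transition applies at (q, xyx, BAZ); input not fully consumed.

Reject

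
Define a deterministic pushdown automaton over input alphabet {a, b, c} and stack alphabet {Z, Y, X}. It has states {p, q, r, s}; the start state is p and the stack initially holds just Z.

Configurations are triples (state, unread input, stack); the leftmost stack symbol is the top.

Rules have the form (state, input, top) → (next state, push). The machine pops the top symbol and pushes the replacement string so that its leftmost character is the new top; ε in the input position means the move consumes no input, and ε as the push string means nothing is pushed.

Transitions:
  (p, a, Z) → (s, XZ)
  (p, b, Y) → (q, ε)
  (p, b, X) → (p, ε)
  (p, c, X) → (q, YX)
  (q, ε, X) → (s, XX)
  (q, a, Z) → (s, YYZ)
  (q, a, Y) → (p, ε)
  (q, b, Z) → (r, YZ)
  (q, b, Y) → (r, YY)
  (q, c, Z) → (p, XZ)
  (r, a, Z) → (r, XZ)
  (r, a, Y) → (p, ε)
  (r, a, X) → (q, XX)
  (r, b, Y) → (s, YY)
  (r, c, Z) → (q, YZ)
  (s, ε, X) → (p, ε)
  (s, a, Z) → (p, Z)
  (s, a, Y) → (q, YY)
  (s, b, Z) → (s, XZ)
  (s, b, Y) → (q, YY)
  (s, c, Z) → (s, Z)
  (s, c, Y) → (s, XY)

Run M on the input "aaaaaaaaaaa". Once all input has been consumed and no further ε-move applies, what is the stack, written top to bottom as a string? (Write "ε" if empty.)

Z

(p, aaaaaaaaaaa, Z)
  read a, top Z: go to s, push XZ → (s, aaaaaaaaaa, XZ)
  ε-move, top X: go to p, push ε → (p, aaaaaaaaaa, Z)
  read a, top Z: go to s, push XZ → (s, aaaaaaaaa, XZ)
  ε-move, top X: go to p, push ε → (p, aaaaaaaaa, Z)
  read a, top Z: go to s, push XZ → (s, aaaaaaaa, XZ)
  ε-move, top X: go to p, push ε → (p, aaaaaaaa, Z)
  read a, top Z: go to s, push XZ → (s, aaaaaaa, XZ)
  ε-move, top X: go to p, push ε → (p, aaaaaaa, Z)
  read a, top Z: go to s, push XZ → (s, aaaaaa, XZ)
  ε-move, top X: go to p, push ε → (p, aaaaaa, Z)
  read a, top Z: go to s, push XZ → (s, aaaaa, XZ)
  ε-move, top X: go to p, push ε → (p, aaaaa, Z)
  read a, top Z: go to s, push XZ → (s, aaaa, XZ)
  ε-move, top X: go to p, push ε → (p, aaaa, Z)
  read a, top Z: go to s, push XZ → (s, aaa, XZ)
  ε-move, top X: go to p, push ε → (p, aaa, Z)
  read a, top Z: go to s, push XZ → (s, aa, XZ)
  ε-move, top X: go to p, push ε → (p, aa, Z)
  read a, top Z: go to s, push XZ → (s, a, XZ)
  ε-move, top X: go to p, push ε → (p, a, Z)
  read a, top Z: go to s, push XZ → (s, ε, XZ)
  ε-move, top X: go to p, push ε → (p, ε, Z)
All input consumed in state p with stack Z.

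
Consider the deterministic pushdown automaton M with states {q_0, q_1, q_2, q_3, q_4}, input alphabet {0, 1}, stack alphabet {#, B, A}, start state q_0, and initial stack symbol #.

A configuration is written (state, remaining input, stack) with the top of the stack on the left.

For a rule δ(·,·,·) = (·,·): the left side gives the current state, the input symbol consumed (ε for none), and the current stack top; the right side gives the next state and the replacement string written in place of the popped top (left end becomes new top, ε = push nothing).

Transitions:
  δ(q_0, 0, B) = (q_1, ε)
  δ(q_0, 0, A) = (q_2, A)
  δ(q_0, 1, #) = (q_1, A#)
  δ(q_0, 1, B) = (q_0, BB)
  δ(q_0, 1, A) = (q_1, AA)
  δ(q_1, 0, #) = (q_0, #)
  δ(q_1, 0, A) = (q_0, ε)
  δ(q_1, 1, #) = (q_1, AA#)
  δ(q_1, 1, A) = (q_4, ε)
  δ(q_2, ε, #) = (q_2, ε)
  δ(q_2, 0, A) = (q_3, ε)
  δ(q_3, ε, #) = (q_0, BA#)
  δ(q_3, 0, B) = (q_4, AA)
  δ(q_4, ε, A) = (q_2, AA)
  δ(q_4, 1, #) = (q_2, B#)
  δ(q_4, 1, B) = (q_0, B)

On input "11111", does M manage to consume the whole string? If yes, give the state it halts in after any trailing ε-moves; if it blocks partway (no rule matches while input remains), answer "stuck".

(q_0, 11111, #) ⊢ (q_1, 1111, A#) ⊢ (q_4, 111, #) ⊢ (q_2, 11, B#)
No transition for (q_2, 1, top B); M blocks with input 11 remaining.

stuck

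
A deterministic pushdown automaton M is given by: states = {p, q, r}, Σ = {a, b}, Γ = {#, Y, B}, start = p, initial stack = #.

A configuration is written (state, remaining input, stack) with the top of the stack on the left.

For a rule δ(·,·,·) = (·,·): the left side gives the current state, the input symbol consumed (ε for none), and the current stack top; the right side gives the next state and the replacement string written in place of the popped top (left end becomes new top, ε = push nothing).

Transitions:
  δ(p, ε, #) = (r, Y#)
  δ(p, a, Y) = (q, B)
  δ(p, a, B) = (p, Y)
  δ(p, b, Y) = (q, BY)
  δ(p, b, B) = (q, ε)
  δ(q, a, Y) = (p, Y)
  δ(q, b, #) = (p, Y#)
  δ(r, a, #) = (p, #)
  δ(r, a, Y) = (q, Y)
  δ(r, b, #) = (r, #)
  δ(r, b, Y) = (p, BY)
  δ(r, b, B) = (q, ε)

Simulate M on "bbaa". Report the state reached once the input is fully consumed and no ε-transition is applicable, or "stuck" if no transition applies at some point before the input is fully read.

(p, bbaa, #)
  ε-move, top #: go to r, push Y# → (r, bbaa, Y#)
  read b, top Y: go to p, push BY → (p, baa, BY#)
  read b, top B: go to q, push ε → (q, aa, Y#)
  read a, top Y: go to p, push Y → (p, a, Y#)
  read a, top Y: go to q, push B → (q, ε, B#)
All input consumed; M is in state q.

q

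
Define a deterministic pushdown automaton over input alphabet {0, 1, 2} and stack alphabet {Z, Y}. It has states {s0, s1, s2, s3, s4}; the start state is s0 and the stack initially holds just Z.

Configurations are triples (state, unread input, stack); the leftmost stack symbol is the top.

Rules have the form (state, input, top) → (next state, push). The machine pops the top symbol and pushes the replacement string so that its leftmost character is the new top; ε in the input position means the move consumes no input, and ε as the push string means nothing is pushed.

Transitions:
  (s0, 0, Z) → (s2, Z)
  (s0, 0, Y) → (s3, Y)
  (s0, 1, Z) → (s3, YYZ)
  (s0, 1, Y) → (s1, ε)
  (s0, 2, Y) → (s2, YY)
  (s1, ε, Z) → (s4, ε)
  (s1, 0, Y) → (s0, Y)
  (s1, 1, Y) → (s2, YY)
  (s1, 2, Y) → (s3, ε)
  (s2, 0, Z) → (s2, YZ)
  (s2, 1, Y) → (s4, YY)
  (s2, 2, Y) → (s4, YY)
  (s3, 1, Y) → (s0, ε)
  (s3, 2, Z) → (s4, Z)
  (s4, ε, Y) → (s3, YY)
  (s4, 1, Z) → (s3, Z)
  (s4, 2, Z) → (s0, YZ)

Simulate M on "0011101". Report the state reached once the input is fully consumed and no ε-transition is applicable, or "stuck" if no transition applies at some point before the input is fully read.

(s0, 0011101, Z)
  read 0, top Z: go to s2, push Z → (s2, 011101, Z)
  read 0, top Z: go to s2, push YZ → (s2, 11101, YZ)
  read 1, top Y: go to s4, push YY → (s4, 1101, YYZ)
  ε-move, top Y: go to s3, push YY → (s3, 1101, YYYZ)
  read 1, top Y: go to s0, push ε → (s0, 101, YYZ)
  read 1, top Y: go to s1, push ε → (s1, 01, YZ)
  read 0, top Y: go to s0, push Y → (s0, 1, YZ)
  read 1, top Y: go to s1, push ε → (s1, ε, Z)
  ε-move, top Z: go to s4, push ε → (s4, ε, ε)
All input consumed; M is in state s4.

s4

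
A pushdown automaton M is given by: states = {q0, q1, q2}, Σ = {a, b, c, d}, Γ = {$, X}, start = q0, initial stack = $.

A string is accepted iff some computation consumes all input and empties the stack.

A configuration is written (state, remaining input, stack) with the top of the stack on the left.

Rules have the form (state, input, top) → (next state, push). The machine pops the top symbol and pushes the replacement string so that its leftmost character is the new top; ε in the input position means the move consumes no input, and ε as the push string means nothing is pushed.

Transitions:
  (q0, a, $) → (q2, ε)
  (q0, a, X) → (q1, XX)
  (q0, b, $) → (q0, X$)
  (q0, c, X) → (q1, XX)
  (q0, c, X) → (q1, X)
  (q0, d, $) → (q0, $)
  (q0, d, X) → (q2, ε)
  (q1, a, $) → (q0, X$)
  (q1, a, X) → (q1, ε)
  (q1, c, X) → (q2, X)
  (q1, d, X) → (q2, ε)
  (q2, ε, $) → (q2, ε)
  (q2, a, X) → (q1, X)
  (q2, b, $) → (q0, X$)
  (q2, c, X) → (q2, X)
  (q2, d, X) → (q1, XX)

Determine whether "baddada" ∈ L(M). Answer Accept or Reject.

No computation consumes all input and empties the stack.

Reject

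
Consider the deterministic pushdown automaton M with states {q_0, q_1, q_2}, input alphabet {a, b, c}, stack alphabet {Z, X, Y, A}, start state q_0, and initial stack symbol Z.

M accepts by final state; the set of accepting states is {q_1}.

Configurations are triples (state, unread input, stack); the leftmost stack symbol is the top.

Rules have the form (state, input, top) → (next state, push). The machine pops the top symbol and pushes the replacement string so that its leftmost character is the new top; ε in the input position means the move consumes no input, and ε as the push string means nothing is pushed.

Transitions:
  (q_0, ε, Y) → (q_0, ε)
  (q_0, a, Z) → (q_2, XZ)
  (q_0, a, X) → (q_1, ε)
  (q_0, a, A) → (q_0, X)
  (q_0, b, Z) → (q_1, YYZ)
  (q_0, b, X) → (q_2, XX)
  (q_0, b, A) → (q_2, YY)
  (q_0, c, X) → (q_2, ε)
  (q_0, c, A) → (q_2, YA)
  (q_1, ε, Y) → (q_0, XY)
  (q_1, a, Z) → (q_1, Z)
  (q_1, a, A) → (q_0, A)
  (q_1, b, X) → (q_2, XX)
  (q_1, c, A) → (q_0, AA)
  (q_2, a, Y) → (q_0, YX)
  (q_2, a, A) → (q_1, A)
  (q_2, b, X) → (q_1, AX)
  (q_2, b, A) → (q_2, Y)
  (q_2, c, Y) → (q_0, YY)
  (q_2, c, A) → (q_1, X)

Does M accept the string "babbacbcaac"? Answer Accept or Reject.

(q_0, babbacbcaac, Z)
  read b, top Z: go to q_1, push YYZ → (q_1, abbacbcaac, YYZ)
  ε-move, top Y: go to q_0, push XY → (q_0, abbacbcaac, XYYZ)
  read a, top X: go to q_1, push ε → (q_1, bbacbcaac, YYZ)
  ε-move, top Y: go to q_0, push XY → (q_0, bbacbcaac, XYYZ)
  read b, top X: go to q_2, push XX → (q_2, bacbcaac, XXYYZ)
  read b, top X: go to q_1, push AX → (q_1, acbcaac, AXXYYZ)
  read a, top A: go to q_0, push A → (q_0, cbcaac, AXXYYZ)
  read c, top A: go to q_2, push YA → (q_2, bcaac, YAXXYYZ)
No transition applies at (q_2, bcaac, YAXXYYZ); input not fully consumed.

Reject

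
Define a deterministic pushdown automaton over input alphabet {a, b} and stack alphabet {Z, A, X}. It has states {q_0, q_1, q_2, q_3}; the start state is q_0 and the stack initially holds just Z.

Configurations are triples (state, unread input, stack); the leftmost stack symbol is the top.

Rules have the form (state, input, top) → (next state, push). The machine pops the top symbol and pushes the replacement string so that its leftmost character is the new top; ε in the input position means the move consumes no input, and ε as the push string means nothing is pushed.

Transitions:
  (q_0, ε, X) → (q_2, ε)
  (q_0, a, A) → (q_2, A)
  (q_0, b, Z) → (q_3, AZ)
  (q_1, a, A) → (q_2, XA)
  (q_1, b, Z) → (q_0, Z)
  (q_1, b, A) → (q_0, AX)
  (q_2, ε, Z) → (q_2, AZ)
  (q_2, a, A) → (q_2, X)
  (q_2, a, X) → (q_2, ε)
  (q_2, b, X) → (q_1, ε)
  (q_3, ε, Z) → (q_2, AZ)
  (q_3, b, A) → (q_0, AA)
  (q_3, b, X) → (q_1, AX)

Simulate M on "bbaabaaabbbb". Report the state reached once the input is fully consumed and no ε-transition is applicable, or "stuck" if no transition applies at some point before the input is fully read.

(q_0, bbaabaaabbbb, Z)
  read b, top Z: go to q_3, push AZ → (q_3, baabaaabbbb, AZ)
  read b, top A: go to q_0, push AA → (q_0, aabaaabbbb, AAZ)
  read a, top A: go to q_2, push A → (q_2, abaaabbbb, AAZ)
  read a, top A: go to q_2, push X → (q_2, baaabbbb, XAZ)
  read b, top X: go to q_1, push ε → (q_1, aaabbbb, AZ)
  read a, top A: go to q_2, push XA → (q_2, aabbbb, XAZ)
  read a, top X: go to q_2, push ε → (q_2, abbbb, AZ)
  read a, top A: go to q_2, push X → (q_2, bbbb, XZ)
  read b, top X: go to q_1, push ε → (q_1, bbb, Z)
  read b, top Z: go to q_0, push Z → (q_0, bb, Z)
  read b, top Z: go to q_3, push AZ → (q_3, b, AZ)
  read b, top A: go to q_0, push AA → (q_0, ε, AAZ)
All input consumed; M is in state q_0.

q_0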